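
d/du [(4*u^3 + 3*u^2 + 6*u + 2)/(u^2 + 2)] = 2*(2*u^4 + 9*u^2 + 4*u + 6)/(u^4 + 4*u^2 + 4)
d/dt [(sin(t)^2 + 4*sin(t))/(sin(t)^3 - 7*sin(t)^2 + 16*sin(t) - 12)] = (-sin(t)^3 - 10*sin(t)^2 + 24*sin(t) + 24)*cos(t)/((sin(t) - 3)^2*(sin(t) - 2)^3)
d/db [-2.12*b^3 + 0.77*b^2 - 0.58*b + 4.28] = -6.36*b^2 + 1.54*b - 0.58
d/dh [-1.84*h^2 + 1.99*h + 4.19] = 1.99 - 3.68*h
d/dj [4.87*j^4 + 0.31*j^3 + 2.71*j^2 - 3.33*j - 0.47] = 19.48*j^3 + 0.93*j^2 + 5.42*j - 3.33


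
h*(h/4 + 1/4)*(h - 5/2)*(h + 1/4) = h^4/4 - 5*h^3/16 - 23*h^2/32 - 5*h/32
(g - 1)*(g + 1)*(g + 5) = g^3 + 5*g^2 - g - 5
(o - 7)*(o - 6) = o^2 - 13*o + 42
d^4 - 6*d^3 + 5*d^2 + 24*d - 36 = (d - 3)^2*(d - 2)*(d + 2)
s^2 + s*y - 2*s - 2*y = (s - 2)*(s + y)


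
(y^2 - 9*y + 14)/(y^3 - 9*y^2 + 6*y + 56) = (y - 2)/(y^2 - 2*y - 8)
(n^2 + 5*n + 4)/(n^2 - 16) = (n + 1)/(n - 4)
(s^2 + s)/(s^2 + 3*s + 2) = s/(s + 2)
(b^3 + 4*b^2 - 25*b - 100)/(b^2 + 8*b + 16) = (b^2 - 25)/(b + 4)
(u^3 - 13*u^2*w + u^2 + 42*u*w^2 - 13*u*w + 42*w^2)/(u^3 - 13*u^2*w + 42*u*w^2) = (u + 1)/u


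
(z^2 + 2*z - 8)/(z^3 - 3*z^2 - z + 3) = (z^2 + 2*z - 8)/(z^3 - 3*z^2 - z + 3)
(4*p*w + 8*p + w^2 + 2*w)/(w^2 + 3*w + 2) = (4*p + w)/(w + 1)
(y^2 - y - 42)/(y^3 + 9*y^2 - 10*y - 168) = (y - 7)/(y^2 + 3*y - 28)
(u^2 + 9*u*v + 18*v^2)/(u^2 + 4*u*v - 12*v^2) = (u + 3*v)/(u - 2*v)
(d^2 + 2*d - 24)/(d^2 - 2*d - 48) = (d - 4)/(d - 8)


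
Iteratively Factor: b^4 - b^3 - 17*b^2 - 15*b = (b - 5)*(b^3 + 4*b^2 + 3*b) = (b - 5)*(b + 1)*(b^2 + 3*b) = (b - 5)*(b + 1)*(b + 3)*(b)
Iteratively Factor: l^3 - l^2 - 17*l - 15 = (l + 3)*(l^2 - 4*l - 5) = (l + 1)*(l + 3)*(l - 5)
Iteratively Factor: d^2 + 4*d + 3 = (d + 1)*(d + 3)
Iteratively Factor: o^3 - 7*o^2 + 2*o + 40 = (o - 4)*(o^2 - 3*o - 10) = (o - 5)*(o - 4)*(o + 2)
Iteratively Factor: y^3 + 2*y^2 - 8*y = (y - 2)*(y^2 + 4*y) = (y - 2)*(y + 4)*(y)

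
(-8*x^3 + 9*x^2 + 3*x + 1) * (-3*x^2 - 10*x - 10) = 24*x^5 + 53*x^4 - 19*x^3 - 123*x^2 - 40*x - 10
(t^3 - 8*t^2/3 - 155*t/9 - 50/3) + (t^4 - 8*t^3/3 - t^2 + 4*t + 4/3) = t^4 - 5*t^3/3 - 11*t^2/3 - 119*t/9 - 46/3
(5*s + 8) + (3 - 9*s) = 11 - 4*s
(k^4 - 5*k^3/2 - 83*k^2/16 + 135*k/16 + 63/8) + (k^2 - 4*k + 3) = k^4 - 5*k^3/2 - 67*k^2/16 + 71*k/16 + 87/8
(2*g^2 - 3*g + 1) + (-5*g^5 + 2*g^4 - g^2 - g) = -5*g^5 + 2*g^4 + g^2 - 4*g + 1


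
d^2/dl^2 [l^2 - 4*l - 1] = 2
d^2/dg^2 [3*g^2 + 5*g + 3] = 6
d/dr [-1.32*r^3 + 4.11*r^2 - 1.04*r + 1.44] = -3.96*r^2 + 8.22*r - 1.04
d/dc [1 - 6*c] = -6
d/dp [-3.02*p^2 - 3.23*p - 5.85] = -6.04*p - 3.23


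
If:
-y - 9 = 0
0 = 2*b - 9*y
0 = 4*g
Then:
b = -81/2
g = 0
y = -9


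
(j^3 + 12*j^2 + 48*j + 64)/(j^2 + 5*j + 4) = (j^2 + 8*j + 16)/(j + 1)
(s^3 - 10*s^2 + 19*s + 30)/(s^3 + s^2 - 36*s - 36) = (s - 5)/(s + 6)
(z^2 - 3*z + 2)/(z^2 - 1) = (z - 2)/(z + 1)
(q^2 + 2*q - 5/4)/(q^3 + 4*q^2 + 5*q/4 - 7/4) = (2*q + 5)/(2*q^2 + 9*q + 7)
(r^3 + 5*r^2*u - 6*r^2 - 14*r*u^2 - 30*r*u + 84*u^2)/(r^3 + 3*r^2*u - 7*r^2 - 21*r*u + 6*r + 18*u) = (r^2 + 5*r*u - 14*u^2)/(r^2 + 3*r*u - r - 3*u)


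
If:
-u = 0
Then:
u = 0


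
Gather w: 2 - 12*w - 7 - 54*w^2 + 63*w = -54*w^2 + 51*w - 5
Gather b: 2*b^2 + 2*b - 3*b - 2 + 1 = 2*b^2 - b - 1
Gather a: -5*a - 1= -5*a - 1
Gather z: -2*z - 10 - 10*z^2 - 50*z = -10*z^2 - 52*z - 10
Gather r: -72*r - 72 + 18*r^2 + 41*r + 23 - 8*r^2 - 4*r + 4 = 10*r^2 - 35*r - 45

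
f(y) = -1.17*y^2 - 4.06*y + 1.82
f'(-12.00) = 24.02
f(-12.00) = -117.94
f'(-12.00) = 24.02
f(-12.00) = -117.94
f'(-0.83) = -2.12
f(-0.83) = 4.38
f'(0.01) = -4.08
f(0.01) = 1.78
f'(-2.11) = 0.88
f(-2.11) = 5.18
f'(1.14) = -6.73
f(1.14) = -4.33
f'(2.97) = -11.01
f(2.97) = -20.56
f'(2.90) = -10.85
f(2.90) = -19.79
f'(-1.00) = -1.72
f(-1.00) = 4.71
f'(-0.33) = -3.29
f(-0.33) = 3.03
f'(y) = -2.34*y - 4.06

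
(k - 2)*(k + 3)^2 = k^3 + 4*k^2 - 3*k - 18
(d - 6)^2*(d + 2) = d^3 - 10*d^2 + 12*d + 72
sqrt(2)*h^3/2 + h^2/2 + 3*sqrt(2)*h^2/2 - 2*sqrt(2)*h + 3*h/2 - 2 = (h - 1)*(h + 4)*(sqrt(2)*h/2 + 1/2)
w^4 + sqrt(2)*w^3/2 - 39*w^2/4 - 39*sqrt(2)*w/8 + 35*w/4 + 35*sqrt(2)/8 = (w - 5/2)*(w - 1)*(w + 7/2)*(w + sqrt(2)/2)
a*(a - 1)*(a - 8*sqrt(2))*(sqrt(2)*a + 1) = sqrt(2)*a^4 - 15*a^3 - sqrt(2)*a^3 - 8*sqrt(2)*a^2 + 15*a^2 + 8*sqrt(2)*a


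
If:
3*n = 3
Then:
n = 1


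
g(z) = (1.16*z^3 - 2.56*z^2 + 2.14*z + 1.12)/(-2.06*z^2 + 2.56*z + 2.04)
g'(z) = (4.12*z - 2.56)*(1.16*z^3 - 2.56*z^2 + 2.14*z + 1.12)/(-2.06*z^2 + 2.56*z + 2.04)^2 + (3.48*z^2 - 5.12*z + 2.14)/(-2.06*z^2 + 2.56*z + 2.04)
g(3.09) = -1.80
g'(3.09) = -0.13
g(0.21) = 0.59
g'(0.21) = 0.09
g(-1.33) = 1.79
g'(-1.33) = -0.14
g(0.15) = 0.58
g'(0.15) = 0.13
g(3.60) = -1.93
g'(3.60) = -0.33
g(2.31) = -2.21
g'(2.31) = 2.13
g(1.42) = 1.52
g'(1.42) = 4.54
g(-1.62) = 1.86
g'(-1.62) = -0.31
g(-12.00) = 7.37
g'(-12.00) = -0.56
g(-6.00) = 4.05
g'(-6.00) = -0.54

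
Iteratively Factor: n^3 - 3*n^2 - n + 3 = (n + 1)*(n^2 - 4*n + 3) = (n - 3)*(n + 1)*(n - 1)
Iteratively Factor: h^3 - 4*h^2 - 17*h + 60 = (h - 5)*(h^2 + h - 12) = (h - 5)*(h - 3)*(h + 4)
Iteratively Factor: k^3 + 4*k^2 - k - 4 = (k + 4)*(k^2 - 1) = (k + 1)*(k + 4)*(k - 1)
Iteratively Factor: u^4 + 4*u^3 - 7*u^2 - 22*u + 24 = (u + 3)*(u^3 + u^2 - 10*u + 8) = (u - 2)*(u + 3)*(u^2 + 3*u - 4) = (u - 2)*(u + 3)*(u + 4)*(u - 1)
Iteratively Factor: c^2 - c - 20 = (c + 4)*(c - 5)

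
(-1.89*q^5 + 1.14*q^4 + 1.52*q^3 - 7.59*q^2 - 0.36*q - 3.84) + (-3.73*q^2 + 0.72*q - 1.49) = -1.89*q^5 + 1.14*q^4 + 1.52*q^3 - 11.32*q^2 + 0.36*q - 5.33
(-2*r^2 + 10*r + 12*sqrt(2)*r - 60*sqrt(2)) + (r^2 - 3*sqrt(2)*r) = -r^2 + 10*r + 9*sqrt(2)*r - 60*sqrt(2)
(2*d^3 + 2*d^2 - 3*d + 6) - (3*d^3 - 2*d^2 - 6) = -d^3 + 4*d^2 - 3*d + 12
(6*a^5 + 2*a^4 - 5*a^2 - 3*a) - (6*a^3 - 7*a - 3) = 6*a^5 + 2*a^4 - 6*a^3 - 5*a^2 + 4*a + 3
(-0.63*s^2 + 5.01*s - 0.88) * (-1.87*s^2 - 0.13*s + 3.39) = 1.1781*s^4 - 9.2868*s^3 - 1.1414*s^2 + 17.0983*s - 2.9832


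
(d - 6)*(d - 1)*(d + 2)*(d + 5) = d^4 - 33*d^2 - 28*d + 60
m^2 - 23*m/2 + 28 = (m - 8)*(m - 7/2)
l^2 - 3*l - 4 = (l - 4)*(l + 1)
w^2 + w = w*(w + 1)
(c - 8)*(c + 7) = c^2 - c - 56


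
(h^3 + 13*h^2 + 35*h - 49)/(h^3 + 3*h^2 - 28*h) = (h^2 + 6*h - 7)/(h*(h - 4))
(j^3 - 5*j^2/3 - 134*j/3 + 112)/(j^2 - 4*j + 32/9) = 3*(j^2 + j - 42)/(3*j - 4)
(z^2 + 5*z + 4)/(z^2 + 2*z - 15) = (z^2 + 5*z + 4)/(z^2 + 2*z - 15)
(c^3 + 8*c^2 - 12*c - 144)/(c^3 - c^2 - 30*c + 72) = (c + 6)/(c - 3)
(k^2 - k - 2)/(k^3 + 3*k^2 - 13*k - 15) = (k - 2)/(k^2 + 2*k - 15)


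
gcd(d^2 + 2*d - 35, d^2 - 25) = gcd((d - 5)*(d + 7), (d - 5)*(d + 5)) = d - 5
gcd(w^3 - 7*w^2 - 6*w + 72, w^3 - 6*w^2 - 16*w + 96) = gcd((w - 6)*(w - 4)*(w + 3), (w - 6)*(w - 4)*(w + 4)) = w^2 - 10*w + 24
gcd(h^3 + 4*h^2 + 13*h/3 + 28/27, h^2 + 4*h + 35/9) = h + 7/3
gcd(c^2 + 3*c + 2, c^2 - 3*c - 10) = c + 2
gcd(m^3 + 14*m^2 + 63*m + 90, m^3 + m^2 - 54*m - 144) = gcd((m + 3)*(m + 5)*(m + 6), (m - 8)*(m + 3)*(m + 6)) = m^2 + 9*m + 18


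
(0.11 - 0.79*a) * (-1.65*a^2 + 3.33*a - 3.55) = 1.3035*a^3 - 2.8122*a^2 + 3.1708*a - 0.3905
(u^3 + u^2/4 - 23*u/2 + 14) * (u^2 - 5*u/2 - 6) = u^5 - 9*u^4/4 - 145*u^3/8 + 165*u^2/4 + 34*u - 84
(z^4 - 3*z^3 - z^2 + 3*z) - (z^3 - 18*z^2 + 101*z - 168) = z^4 - 4*z^3 + 17*z^2 - 98*z + 168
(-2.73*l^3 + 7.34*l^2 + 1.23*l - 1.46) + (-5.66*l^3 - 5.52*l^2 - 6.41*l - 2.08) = -8.39*l^3 + 1.82*l^2 - 5.18*l - 3.54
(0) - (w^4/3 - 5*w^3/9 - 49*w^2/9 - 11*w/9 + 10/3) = -w^4/3 + 5*w^3/9 + 49*w^2/9 + 11*w/9 - 10/3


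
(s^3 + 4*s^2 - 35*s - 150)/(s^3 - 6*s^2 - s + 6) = (s^2 + 10*s + 25)/(s^2 - 1)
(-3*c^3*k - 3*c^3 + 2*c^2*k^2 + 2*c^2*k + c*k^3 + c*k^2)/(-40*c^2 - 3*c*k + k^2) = c*(3*c^2*k + 3*c^2 - 2*c*k^2 - 2*c*k - k^3 - k^2)/(40*c^2 + 3*c*k - k^2)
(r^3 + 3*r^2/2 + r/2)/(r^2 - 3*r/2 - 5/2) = r*(2*r + 1)/(2*r - 5)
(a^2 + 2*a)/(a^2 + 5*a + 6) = a/(a + 3)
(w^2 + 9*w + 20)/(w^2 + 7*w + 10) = (w + 4)/(w + 2)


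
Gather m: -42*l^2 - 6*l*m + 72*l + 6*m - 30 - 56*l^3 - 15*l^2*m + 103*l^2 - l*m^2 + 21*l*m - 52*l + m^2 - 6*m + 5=-56*l^3 + 61*l^2 + 20*l + m^2*(1 - l) + m*(-15*l^2 + 15*l) - 25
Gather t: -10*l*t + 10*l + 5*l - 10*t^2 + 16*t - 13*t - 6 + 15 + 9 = 15*l - 10*t^2 + t*(3 - 10*l) + 18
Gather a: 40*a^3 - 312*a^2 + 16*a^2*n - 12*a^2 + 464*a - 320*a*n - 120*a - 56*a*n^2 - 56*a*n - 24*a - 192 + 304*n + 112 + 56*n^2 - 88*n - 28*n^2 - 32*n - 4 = 40*a^3 + a^2*(16*n - 324) + a*(-56*n^2 - 376*n + 320) + 28*n^2 + 184*n - 84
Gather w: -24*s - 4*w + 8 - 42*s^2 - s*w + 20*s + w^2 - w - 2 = -42*s^2 - 4*s + w^2 + w*(-s - 5) + 6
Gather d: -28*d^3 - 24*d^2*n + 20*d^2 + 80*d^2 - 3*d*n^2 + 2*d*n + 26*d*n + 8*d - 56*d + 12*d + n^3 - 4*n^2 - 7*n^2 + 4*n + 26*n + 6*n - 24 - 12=-28*d^3 + d^2*(100 - 24*n) + d*(-3*n^2 + 28*n - 36) + n^3 - 11*n^2 + 36*n - 36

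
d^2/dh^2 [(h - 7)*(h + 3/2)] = 2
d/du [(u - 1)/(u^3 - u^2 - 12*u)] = (-u*(-u^2 + u + 12) + (u - 1)*(-3*u^2 + 2*u + 12))/(u^2*(-u^2 + u + 12)^2)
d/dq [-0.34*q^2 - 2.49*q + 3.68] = -0.68*q - 2.49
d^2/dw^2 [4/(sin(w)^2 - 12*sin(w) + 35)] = 8*(-2*sin(w)^4 + 18*sin(w)^3 + sin(w)^2 - 246*sin(w) + 109)/(sin(w)^2 - 12*sin(w) + 35)^3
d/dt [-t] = -1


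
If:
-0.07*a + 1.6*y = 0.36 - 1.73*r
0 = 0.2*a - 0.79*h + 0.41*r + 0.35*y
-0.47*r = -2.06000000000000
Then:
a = 22.8571428571429*y + 103.179331306991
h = 6.22965641952984*y + 28.3960601746758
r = 4.38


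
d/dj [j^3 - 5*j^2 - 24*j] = 3*j^2 - 10*j - 24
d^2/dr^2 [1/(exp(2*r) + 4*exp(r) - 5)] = 4*(-(exp(r) + 1)*(exp(2*r) + 4*exp(r) - 5) + 2*(exp(r) + 2)^2*exp(r))*exp(r)/(exp(2*r) + 4*exp(r) - 5)^3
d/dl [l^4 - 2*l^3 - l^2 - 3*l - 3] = 4*l^3 - 6*l^2 - 2*l - 3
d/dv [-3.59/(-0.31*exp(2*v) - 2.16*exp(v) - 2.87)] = (-2.2258*exp(v) - 7.7544)*exp(v)/(0.31*exp(2*v) + 2.16*exp(v) + 2.87)^2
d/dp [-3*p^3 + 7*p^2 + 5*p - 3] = -9*p^2 + 14*p + 5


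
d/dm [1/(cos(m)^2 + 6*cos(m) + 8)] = 2*(cos(m) + 3)*sin(m)/(cos(m)^2 + 6*cos(m) + 8)^2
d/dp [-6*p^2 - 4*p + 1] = -12*p - 4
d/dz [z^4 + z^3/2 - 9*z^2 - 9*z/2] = 4*z^3 + 3*z^2/2 - 18*z - 9/2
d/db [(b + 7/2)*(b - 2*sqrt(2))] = 2*b - 2*sqrt(2) + 7/2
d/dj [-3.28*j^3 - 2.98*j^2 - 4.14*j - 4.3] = -9.84*j^2 - 5.96*j - 4.14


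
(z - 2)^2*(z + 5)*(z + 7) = z^4 + 8*z^3 - 9*z^2 - 92*z + 140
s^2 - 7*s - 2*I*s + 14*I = (s - 7)*(s - 2*I)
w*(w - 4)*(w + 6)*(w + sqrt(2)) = w^4 + sqrt(2)*w^3 + 2*w^3 - 24*w^2 + 2*sqrt(2)*w^2 - 24*sqrt(2)*w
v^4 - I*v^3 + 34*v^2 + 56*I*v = v*(v - 7*I)*(v + 2*I)*(v + 4*I)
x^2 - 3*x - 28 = (x - 7)*(x + 4)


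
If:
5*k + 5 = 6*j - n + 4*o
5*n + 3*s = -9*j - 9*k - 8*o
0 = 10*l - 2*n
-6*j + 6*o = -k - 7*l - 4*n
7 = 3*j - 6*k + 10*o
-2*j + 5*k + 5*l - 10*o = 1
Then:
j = -858/131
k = -3507/262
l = 61/262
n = 305/262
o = -703/131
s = 9455/131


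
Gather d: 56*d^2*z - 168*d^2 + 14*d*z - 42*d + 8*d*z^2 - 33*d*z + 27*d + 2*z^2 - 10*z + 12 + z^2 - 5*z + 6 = d^2*(56*z - 168) + d*(8*z^2 - 19*z - 15) + 3*z^2 - 15*z + 18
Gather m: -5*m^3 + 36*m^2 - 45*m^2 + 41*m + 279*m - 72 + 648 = -5*m^3 - 9*m^2 + 320*m + 576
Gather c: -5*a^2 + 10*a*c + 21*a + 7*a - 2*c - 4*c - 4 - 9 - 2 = -5*a^2 + 28*a + c*(10*a - 6) - 15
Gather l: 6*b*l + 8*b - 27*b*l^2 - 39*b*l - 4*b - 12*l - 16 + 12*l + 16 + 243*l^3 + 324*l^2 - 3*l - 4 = 4*b + 243*l^3 + l^2*(324 - 27*b) + l*(-33*b - 3) - 4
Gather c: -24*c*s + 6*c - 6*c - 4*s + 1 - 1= -24*c*s - 4*s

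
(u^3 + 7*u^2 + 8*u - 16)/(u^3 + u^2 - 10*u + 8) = (u + 4)/(u - 2)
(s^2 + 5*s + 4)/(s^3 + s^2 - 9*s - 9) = (s + 4)/(s^2 - 9)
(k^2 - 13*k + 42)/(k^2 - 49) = (k - 6)/(k + 7)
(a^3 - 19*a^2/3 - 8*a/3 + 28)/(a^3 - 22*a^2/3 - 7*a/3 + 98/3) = (a - 6)/(a - 7)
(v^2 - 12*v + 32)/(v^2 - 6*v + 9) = (v^2 - 12*v + 32)/(v^2 - 6*v + 9)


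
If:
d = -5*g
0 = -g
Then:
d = 0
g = 0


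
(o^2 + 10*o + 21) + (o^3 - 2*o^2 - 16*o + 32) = o^3 - o^2 - 6*o + 53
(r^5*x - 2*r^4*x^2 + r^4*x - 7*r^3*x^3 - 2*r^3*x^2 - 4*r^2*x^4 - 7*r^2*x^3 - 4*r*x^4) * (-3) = -3*r^5*x + 6*r^4*x^2 - 3*r^4*x + 21*r^3*x^3 + 6*r^3*x^2 + 12*r^2*x^4 + 21*r^2*x^3 + 12*r*x^4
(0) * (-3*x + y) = 0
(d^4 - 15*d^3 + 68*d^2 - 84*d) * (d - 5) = d^5 - 20*d^4 + 143*d^3 - 424*d^2 + 420*d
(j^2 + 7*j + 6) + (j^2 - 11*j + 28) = 2*j^2 - 4*j + 34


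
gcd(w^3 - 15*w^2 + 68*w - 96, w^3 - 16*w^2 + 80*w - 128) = w^2 - 12*w + 32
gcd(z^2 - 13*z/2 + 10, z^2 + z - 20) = z - 4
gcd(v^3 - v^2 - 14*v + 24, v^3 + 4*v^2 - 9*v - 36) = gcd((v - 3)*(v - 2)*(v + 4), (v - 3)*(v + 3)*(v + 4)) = v^2 + v - 12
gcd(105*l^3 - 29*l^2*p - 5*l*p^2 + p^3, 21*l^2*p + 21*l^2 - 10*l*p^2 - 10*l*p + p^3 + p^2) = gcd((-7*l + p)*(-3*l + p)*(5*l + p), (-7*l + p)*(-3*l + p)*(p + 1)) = 21*l^2 - 10*l*p + p^2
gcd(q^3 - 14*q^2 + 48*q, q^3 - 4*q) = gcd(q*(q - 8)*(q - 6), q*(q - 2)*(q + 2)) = q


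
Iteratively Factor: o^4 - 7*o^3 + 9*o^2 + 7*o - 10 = (o - 5)*(o^3 - 2*o^2 - o + 2) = (o - 5)*(o + 1)*(o^2 - 3*o + 2) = (o - 5)*(o - 2)*(o + 1)*(o - 1)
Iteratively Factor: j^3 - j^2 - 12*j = (j)*(j^2 - j - 12) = j*(j + 3)*(j - 4)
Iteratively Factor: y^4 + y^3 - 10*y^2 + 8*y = (y - 1)*(y^3 + 2*y^2 - 8*y) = (y - 1)*(y + 4)*(y^2 - 2*y) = (y - 2)*(y - 1)*(y + 4)*(y)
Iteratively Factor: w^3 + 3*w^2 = (w + 3)*(w^2) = w*(w + 3)*(w)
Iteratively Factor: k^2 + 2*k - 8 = (k + 4)*(k - 2)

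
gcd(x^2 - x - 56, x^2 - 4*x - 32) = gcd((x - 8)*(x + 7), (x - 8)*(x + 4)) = x - 8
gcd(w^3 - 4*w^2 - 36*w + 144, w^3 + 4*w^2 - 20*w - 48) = w^2 + 2*w - 24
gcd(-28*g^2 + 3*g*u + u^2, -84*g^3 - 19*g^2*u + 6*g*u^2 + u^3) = -28*g^2 + 3*g*u + u^2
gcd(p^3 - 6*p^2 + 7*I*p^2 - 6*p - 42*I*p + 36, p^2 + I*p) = p + I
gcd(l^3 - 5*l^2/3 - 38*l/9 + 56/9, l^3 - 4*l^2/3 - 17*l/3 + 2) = l + 2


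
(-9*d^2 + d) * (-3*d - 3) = 27*d^3 + 24*d^2 - 3*d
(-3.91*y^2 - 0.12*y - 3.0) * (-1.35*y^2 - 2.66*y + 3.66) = 5.2785*y^4 + 10.5626*y^3 - 9.9414*y^2 + 7.5408*y - 10.98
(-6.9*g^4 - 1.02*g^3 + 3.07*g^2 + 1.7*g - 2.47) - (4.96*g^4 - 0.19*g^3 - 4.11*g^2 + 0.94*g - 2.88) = -11.86*g^4 - 0.83*g^3 + 7.18*g^2 + 0.76*g + 0.41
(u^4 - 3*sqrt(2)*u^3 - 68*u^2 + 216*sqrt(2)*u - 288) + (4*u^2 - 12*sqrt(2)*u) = u^4 - 3*sqrt(2)*u^3 - 64*u^2 + 204*sqrt(2)*u - 288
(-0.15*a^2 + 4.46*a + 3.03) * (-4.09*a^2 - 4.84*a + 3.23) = 0.6135*a^4 - 17.5154*a^3 - 34.4636*a^2 - 0.259399999999999*a + 9.7869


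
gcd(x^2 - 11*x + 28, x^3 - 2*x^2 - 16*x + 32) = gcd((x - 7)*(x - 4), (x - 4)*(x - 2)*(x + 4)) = x - 4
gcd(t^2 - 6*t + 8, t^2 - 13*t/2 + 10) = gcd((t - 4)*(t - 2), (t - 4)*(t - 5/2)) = t - 4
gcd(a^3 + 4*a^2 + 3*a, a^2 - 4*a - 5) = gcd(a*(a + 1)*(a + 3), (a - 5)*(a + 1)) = a + 1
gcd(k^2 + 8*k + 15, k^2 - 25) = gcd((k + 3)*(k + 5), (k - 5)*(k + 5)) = k + 5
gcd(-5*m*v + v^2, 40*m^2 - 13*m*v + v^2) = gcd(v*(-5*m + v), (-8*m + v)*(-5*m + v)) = -5*m + v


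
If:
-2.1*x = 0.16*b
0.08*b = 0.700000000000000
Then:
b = 8.75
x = -0.67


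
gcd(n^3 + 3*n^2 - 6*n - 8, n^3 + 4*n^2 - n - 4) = n^2 + 5*n + 4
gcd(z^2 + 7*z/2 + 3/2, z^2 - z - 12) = z + 3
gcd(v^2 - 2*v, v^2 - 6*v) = v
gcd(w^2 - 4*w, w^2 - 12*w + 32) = w - 4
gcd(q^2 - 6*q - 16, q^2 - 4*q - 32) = q - 8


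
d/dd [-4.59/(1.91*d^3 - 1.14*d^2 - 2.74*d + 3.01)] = (26.3007*d^2 - 10.4652*d - 12.5766)/(1.91*d^3 - 1.14*d^2 - 2.74*d + 3.01)^2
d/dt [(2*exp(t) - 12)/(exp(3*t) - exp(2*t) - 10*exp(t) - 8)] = 2*((exp(t) - 6)*(-3*exp(2*t) + 2*exp(t) + 10) + exp(3*t) - exp(2*t) - 10*exp(t) - 8)*exp(t)/(-exp(3*t) + exp(2*t) + 10*exp(t) + 8)^2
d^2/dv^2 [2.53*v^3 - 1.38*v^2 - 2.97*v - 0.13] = 15.18*v - 2.76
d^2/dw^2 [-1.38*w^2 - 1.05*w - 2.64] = -2.76000000000000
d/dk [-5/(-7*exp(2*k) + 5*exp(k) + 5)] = (25 - 70*exp(k))*exp(k)/(-7*exp(2*k) + 5*exp(k) + 5)^2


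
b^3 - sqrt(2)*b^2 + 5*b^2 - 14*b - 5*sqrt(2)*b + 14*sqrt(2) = (b - 2)*(b + 7)*(b - sqrt(2))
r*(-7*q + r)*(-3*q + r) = 21*q^2*r - 10*q*r^2 + r^3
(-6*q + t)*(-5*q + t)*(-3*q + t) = -90*q^3 + 63*q^2*t - 14*q*t^2 + t^3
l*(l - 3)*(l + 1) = l^3 - 2*l^2 - 3*l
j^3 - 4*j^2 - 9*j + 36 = (j - 4)*(j - 3)*(j + 3)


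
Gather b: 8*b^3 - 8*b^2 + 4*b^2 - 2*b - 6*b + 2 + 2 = 8*b^3 - 4*b^2 - 8*b + 4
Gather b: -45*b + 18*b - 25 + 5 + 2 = -27*b - 18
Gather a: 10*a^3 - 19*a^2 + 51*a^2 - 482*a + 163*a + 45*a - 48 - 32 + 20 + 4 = 10*a^3 + 32*a^2 - 274*a - 56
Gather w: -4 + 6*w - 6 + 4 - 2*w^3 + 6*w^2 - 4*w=-2*w^3 + 6*w^2 + 2*w - 6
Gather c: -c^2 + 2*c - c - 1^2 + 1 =-c^2 + c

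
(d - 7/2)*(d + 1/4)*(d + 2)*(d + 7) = d^4 + 23*d^3/4 - 129*d^2/8 - 427*d/8 - 49/4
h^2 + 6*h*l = h*(h + 6*l)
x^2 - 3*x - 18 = (x - 6)*(x + 3)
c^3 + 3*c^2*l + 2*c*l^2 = c*(c + l)*(c + 2*l)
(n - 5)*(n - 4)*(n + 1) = n^3 - 8*n^2 + 11*n + 20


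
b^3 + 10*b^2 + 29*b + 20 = (b + 1)*(b + 4)*(b + 5)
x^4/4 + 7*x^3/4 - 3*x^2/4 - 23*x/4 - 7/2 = (x/4 + 1/4)*(x - 2)*(x + 1)*(x + 7)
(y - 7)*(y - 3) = y^2 - 10*y + 21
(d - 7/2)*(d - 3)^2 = d^3 - 19*d^2/2 + 30*d - 63/2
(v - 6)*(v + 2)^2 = v^3 - 2*v^2 - 20*v - 24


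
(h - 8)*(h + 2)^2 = h^3 - 4*h^2 - 28*h - 32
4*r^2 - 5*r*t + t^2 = (-4*r + t)*(-r + t)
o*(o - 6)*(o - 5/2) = o^3 - 17*o^2/2 + 15*o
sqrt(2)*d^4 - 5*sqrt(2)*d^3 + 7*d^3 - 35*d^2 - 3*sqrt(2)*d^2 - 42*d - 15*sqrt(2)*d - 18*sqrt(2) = (d - 6)*(d + 1)*(d + 3*sqrt(2))*(sqrt(2)*d + 1)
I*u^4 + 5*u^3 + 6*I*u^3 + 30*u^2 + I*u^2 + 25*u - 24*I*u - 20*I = (u + 5)*(u - 4*I)*(u - I)*(I*u + I)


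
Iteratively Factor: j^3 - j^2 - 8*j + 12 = (j - 2)*(j^2 + j - 6) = (j - 2)^2*(j + 3)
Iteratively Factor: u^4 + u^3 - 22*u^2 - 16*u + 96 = (u + 4)*(u^3 - 3*u^2 - 10*u + 24) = (u - 2)*(u + 4)*(u^2 - u - 12) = (u - 4)*(u - 2)*(u + 4)*(u + 3)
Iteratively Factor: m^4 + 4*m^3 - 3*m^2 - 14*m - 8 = (m + 4)*(m^3 - 3*m - 2) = (m + 1)*(m + 4)*(m^2 - m - 2) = (m - 2)*(m + 1)*(m + 4)*(m + 1)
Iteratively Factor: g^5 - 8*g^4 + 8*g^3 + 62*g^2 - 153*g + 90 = (g - 2)*(g^4 - 6*g^3 - 4*g^2 + 54*g - 45) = (g - 3)*(g - 2)*(g^3 - 3*g^2 - 13*g + 15) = (g - 5)*(g - 3)*(g - 2)*(g^2 + 2*g - 3) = (g - 5)*(g - 3)*(g - 2)*(g + 3)*(g - 1)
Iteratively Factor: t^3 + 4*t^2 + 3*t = (t)*(t^2 + 4*t + 3) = t*(t + 3)*(t + 1)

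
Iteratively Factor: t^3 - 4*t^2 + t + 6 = (t - 3)*(t^2 - t - 2) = (t - 3)*(t + 1)*(t - 2)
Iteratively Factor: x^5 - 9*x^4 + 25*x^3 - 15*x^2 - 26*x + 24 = (x - 2)*(x^4 - 7*x^3 + 11*x^2 + 7*x - 12) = (x - 4)*(x - 2)*(x^3 - 3*x^2 - x + 3) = (x - 4)*(x - 2)*(x - 1)*(x^2 - 2*x - 3) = (x - 4)*(x - 3)*(x - 2)*(x - 1)*(x + 1)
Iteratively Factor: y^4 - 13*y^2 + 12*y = (y)*(y^3 - 13*y + 12) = y*(y + 4)*(y^2 - 4*y + 3) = y*(y - 1)*(y + 4)*(y - 3)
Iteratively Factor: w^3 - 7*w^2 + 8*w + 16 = (w - 4)*(w^2 - 3*w - 4) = (w - 4)^2*(w + 1)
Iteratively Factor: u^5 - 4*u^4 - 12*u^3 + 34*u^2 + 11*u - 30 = (u + 3)*(u^4 - 7*u^3 + 9*u^2 + 7*u - 10) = (u - 5)*(u + 3)*(u^3 - 2*u^2 - u + 2) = (u - 5)*(u - 2)*(u + 3)*(u^2 - 1) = (u - 5)*(u - 2)*(u + 1)*(u + 3)*(u - 1)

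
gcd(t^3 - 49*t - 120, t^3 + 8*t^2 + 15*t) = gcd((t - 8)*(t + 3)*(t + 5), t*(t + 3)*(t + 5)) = t^2 + 8*t + 15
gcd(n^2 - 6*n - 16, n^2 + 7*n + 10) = n + 2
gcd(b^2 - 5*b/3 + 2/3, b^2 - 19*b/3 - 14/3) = 1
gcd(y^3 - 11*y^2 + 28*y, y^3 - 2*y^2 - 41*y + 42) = y - 7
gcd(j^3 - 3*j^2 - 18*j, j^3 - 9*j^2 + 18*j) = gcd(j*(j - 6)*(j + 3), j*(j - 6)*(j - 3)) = j^2 - 6*j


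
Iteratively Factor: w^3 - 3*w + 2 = (w - 1)*(w^2 + w - 2) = (w - 1)^2*(w + 2)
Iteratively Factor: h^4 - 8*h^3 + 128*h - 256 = (h - 4)*(h^3 - 4*h^2 - 16*h + 64) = (h - 4)^2*(h^2 - 16) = (h - 4)^2*(h + 4)*(h - 4)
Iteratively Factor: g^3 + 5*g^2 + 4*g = (g)*(g^2 + 5*g + 4) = g*(g + 4)*(g + 1)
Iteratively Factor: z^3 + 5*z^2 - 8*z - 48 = (z + 4)*(z^2 + z - 12) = (z + 4)^2*(z - 3)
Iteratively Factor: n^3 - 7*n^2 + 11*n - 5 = (n - 5)*(n^2 - 2*n + 1) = (n - 5)*(n - 1)*(n - 1)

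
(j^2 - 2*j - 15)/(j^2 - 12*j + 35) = (j + 3)/(j - 7)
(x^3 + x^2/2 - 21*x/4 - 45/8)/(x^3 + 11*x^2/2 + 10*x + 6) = (x^2 - x - 15/4)/(x^2 + 4*x + 4)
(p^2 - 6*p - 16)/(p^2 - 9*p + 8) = (p + 2)/(p - 1)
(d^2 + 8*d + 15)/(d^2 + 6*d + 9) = (d + 5)/(d + 3)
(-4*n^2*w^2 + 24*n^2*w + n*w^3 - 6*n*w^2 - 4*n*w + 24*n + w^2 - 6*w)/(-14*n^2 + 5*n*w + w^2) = (-4*n^2*w^2 + 24*n^2*w + n*w^3 - 6*n*w^2 - 4*n*w + 24*n + w^2 - 6*w)/(-14*n^2 + 5*n*w + w^2)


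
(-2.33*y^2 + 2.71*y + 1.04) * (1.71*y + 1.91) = -3.9843*y^3 + 0.1838*y^2 + 6.9545*y + 1.9864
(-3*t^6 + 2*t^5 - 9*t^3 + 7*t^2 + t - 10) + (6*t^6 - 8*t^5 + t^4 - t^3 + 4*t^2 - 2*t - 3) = 3*t^6 - 6*t^5 + t^4 - 10*t^3 + 11*t^2 - t - 13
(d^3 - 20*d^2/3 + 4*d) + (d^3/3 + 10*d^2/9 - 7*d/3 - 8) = 4*d^3/3 - 50*d^2/9 + 5*d/3 - 8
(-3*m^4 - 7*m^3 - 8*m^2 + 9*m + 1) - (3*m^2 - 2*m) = -3*m^4 - 7*m^3 - 11*m^2 + 11*m + 1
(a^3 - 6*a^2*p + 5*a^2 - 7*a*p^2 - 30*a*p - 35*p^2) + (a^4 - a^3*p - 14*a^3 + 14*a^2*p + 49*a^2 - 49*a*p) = a^4 - a^3*p - 13*a^3 + 8*a^2*p + 54*a^2 - 7*a*p^2 - 79*a*p - 35*p^2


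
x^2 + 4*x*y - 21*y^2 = (x - 3*y)*(x + 7*y)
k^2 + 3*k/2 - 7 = (k - 2)*(k + 7/2)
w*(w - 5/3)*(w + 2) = w^3 + w^2/3 - 10*w/3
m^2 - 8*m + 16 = (m - 4)^2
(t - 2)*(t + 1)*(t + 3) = t^3 + 2*t^2 - 5*t - 6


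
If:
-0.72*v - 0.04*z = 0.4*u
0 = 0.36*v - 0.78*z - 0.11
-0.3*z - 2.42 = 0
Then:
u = 31.72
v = -17.17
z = -8.07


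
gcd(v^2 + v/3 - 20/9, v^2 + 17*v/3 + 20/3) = v + 5/3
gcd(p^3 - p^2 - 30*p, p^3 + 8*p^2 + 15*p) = p^2 + 5*p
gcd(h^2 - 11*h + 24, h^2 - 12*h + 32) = h - 8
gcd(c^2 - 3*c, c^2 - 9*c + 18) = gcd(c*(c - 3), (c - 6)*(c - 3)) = c - 3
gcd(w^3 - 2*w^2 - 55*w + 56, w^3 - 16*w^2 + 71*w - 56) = w^2 - 9*w + 8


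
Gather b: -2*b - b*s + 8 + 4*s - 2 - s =b*(-s - 2) + 3*s + 6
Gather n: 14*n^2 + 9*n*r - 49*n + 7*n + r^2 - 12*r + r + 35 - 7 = 14*n^2 + n*(9*r - 42) + r^2 - 11*r + 28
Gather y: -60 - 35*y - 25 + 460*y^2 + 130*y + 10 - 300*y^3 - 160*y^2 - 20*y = -300*y^3 + 300*y^2 + 75*y - 75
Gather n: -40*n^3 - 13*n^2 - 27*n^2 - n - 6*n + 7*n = -40*n^3 - 40*n^2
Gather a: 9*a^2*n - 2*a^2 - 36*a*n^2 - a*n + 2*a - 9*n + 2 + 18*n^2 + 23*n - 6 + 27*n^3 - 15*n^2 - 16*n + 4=a^2*(9*n - 2) + a*(-36*n^2 - n + 2) + 27*n^3 + 3*n^2 - 2*n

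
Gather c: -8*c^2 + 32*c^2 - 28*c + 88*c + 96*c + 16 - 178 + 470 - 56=24*c^2 + 156*c + 252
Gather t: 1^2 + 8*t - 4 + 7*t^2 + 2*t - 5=7*t^2 + 10*t - 8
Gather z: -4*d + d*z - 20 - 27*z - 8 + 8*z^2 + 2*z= -4*d + 8*z^2 + z*(d - 25) - 28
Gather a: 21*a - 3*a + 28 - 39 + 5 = 18*a - 6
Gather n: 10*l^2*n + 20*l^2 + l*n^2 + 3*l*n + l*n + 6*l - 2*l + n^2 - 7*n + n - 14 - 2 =20*l^2 + 4*l + n^2*(l + 1) + n*(10*l^2 + 4*l - 6) - 16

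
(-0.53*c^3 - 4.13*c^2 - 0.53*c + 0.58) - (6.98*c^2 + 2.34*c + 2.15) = -0.53*c^3 - 11.11*c^2 - 2.87*c - 1.57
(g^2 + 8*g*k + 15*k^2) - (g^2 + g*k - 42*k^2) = 7*g*k + 57*k^2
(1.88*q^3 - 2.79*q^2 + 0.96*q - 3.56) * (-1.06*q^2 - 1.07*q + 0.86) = -1.9928*q^5 + 0.9458*q^4 + 3.5845*q^3 + 0.347*q^2 + 4.6348*q - 3.0616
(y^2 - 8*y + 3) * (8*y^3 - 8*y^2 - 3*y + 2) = 8*y^5 - 72*y^4 + 85*y^3 + 2*y^2 - 25*y + 6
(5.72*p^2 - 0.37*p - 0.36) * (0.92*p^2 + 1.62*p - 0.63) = 5.2624*p^4 + 8.926*p^3 - 4.5342*p^2 - 0.3501*p + 0.2268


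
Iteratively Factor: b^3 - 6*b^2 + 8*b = (b - 2)*(b^2 - 4*b) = (b - 4)*(b - 2)*(b)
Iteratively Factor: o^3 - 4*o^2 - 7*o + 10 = (o - 1)*(o^2 - 3*o - 10) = (o - 5)*(o - 1)*(o + 2)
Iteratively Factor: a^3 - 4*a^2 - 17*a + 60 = (a - 5)*(a^2 + a - 12) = (a - 5)*(a + 4)*(a - 3)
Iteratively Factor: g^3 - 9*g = (g + 3)*(g^2 - 3*g) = (g - 3)*(g + 3)*(g)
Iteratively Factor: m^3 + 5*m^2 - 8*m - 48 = (m + 4)*(m^2 + m - 12) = (m - 3)*(m + 4)*(m + 4)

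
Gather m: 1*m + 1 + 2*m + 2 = 3*m + 3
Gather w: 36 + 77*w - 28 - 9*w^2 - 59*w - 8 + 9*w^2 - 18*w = 0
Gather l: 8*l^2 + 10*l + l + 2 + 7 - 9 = 8*l^2 + 11*l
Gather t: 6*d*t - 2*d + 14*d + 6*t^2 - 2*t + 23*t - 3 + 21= 12*d + 6*t^2 + t*(6*d + 21) + 18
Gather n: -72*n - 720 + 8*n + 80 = -64*n - 640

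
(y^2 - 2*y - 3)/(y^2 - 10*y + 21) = (y + 1)/(y - 7)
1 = 1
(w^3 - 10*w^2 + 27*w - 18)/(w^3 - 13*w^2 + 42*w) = (w^2 - 4*w + 3)/(w*(w - 7))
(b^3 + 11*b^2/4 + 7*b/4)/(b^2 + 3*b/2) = (4*b^2 + 11*b + 7)/(2*(2*b + 3))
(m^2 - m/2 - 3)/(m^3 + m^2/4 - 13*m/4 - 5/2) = 2*(2*m + 3)/(4*m^2 + 9*m + 5)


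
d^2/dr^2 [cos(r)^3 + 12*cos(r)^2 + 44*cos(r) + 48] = -179*cos(r)/4 - 24*cos(2*r) - 9*cos(3*r)/4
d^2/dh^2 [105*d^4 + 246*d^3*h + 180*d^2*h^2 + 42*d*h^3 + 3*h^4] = 360*d^2 + 252*d*h + 36*h^2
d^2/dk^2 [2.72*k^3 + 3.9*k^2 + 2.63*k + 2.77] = 16.32*k + 7.8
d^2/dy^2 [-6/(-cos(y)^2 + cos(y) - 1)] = 6*(4*sin(y)^4 + sin(y)^2 + 19*cos(y)/4 - 3*cos(3*y)/4 - 5)/(sin(y)^2 + cos(y) - 2)^3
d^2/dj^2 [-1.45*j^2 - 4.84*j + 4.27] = -2.90000000000000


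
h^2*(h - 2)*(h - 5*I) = h^4 - 2*h^3 - 5*I*h^3 + 10*I*h^2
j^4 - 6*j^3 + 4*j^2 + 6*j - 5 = (j - 5)*(j - 1)^2*(j + 1)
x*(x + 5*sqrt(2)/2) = x^2 + 5*sqrt(2)*x/2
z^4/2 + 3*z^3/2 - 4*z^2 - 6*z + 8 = (z/2 + 1)*(z - 2)*(z - 1)*(z + 4)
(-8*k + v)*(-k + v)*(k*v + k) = 8*k^3*v + 8*k^3 - 9*k^2*v^2 - 9*k^2*v + k*v^3 + k*v^2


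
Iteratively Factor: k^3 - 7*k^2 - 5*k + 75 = (k - 5)*(k^2 - 2*k - 15) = (k - 5)^2*(k + 3)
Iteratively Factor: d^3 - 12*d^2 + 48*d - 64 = (d - 4)*(d^2 - 8*d + 16) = (d - 4)^2*(d - 4)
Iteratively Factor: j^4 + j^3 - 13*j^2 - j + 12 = (j - 1)*(j^3 + 2*j^2 - 11*j - 12) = (j - 1)*(j + 1)*(j^2 + j - 12) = (j - 1)*(j + 1)*(j + 4)*(j - 3)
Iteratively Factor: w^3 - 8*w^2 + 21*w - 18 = (w - 2)*(w^2 - 6*w + 9) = (w - 3)*(w - 2)*(w - 3)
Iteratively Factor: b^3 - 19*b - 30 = (b + 2)*(b^2 - 2*b - 15) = (b - 5)*(b + 2)*(b + 3)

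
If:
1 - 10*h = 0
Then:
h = 1/10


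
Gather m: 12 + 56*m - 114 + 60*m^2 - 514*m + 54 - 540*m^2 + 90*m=-480*m^2 - 368*m - 48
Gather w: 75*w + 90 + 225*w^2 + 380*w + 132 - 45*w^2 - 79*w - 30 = 180*w^2 + 376*w + 192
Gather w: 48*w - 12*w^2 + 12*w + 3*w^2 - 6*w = -9*w^2 + 54*w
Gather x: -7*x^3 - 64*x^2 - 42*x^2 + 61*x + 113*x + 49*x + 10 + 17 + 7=-7*x^3 - 106*x^2 + 223*x + 34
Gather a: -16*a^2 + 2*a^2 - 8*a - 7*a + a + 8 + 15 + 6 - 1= -14*a^2 - 14*a + 28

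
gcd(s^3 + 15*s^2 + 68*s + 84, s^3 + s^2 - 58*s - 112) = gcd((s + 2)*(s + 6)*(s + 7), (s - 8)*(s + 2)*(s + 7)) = s^2 + 9*s + 14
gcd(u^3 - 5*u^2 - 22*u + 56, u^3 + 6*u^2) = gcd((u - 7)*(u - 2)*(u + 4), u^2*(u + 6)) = 1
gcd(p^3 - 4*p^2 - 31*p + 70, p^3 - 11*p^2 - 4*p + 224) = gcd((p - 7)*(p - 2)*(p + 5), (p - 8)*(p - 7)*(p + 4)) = p - 7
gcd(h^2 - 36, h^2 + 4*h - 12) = h + 6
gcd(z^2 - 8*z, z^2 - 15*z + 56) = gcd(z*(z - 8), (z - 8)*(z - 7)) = z - 8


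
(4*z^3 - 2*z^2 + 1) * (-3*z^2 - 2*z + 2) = -12*z^5 - 2*z^4 + 12*z^3 - 7*z^2 - 2*z + 2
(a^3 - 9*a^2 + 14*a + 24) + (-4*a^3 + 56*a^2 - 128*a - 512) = -3*a^3 + 47*a^2 - 114*a - 488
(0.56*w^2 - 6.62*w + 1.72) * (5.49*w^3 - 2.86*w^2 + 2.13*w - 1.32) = 3.0744*w^5 - 37.9454*w^4 + 29.5688*w^3 - 19.759*w^2 + 12.402*w - 2.2704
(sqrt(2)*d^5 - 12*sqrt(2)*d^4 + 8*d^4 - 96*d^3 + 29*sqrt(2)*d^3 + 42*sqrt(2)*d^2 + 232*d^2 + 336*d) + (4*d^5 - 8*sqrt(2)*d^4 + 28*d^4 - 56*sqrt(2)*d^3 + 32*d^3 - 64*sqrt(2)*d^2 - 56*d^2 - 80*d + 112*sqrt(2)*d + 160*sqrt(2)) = sqrt(2)*d^5 + 4*d^5 - 20*sqrt(2)*d^4 + 36*d^4 - 64*d^3 - 27*sqrt(2)*d^3 - 22*sqrt(2)*d^2 + 176*d^2 + 112*sqrt(2)*d + 256*d + 160*sqrt(2)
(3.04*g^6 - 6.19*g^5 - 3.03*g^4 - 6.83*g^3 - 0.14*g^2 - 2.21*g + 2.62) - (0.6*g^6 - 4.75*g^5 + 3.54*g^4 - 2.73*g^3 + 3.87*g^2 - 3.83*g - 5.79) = 2.44*g^6 - 1.44*g^5 - 6.57*g^4 - 4.1*g^3 - 4.01*g^2 + 1.62*g + 8.41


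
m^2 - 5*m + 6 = (m - 3)*(m - 2)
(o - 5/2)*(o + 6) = o^2 + 7*o/2 - 15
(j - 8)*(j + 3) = j^2 - 5*j - 24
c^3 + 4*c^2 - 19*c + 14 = (c - 2)*(c - 1)*(c + 7)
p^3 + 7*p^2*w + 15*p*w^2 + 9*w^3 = (p + w)*(p + 3*w)^2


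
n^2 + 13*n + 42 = (n + 6)*(n + 7)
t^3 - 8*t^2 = t^2*(t - 8)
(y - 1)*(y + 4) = y^2 + 3*y - 4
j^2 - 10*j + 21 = (j - 7)*(j - 3)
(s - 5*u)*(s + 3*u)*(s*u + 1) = s^3*u - 2*s^2*u^2 + s^2 - 15*s*u^3 - 2*s*u - 15*u^2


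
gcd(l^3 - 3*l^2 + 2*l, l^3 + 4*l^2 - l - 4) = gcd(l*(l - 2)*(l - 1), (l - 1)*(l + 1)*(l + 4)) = l - 1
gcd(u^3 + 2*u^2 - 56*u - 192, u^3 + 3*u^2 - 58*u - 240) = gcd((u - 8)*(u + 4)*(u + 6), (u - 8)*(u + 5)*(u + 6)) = u^2 - 2*u - 48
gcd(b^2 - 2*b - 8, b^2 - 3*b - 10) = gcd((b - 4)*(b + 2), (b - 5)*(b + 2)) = b + 2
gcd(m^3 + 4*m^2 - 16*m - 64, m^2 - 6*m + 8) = m - 4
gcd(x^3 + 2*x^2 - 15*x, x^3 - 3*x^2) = x^2 - 3*x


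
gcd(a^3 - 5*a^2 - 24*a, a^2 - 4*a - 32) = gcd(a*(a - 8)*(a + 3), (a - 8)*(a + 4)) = a - 8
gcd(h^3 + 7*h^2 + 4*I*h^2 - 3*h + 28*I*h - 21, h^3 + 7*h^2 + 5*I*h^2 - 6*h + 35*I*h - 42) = h^2 + h*(7 + 3*I) + 21*I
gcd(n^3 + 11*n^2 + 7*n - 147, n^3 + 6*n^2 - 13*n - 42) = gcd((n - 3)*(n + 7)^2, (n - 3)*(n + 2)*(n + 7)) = n^2 + 4*n - 21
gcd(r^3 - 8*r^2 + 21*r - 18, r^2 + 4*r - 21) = r - 3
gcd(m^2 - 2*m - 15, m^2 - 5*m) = m - 5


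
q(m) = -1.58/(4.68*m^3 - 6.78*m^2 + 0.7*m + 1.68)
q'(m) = -1.58*(-14.04*m^2 + 13.56*m - 0.7)/(4.68*m^3 - 6.78*m^2 + 0.7*m + 1.68)^2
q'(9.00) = 0.00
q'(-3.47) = 0.00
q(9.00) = -0.00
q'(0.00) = 0.39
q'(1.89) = 0.37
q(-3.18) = 0.01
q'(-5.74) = 0.00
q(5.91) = -0.00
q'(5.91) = 0.00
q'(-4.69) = 0.00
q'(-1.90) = 0.04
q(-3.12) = 0.01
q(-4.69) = 0.00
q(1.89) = -0.15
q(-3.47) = 0.01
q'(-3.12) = 0.01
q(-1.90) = 0.03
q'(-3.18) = 0.01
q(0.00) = -0.94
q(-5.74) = 0.00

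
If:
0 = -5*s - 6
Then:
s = -6/5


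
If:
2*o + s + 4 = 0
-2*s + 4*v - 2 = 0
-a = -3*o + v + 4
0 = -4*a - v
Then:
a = 17/30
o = 23/30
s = -83/15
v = -34/15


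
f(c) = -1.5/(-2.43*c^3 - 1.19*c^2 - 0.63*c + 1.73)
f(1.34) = 0.21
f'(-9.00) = -0.00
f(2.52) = 0.03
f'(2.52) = -0.04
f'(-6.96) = -0.00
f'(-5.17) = -0.00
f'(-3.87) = -0.01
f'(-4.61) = -0.00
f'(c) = -1.5*(7.29*c^2 + 2.38*c + 0.63)/(-2.43*c^3 - 1.19*c^2 - 0.63*c + 1.73)^2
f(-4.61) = -0.01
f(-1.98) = -0.09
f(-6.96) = -0.00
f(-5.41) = -0.00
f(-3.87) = -0.01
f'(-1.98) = -0.12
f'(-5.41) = -0.00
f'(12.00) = -0.00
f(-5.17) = -0.00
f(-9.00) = -0.00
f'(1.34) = -0.50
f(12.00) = 0.00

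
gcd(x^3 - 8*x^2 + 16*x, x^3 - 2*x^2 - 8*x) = x^2 - 4*x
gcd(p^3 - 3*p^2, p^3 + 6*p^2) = p^2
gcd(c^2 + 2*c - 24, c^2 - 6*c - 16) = 1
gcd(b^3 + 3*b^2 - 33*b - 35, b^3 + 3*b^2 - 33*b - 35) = b^3 + 3*b^2 - 33*b - 35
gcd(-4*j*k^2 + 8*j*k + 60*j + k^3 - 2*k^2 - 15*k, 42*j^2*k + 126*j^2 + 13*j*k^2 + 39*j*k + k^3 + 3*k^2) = k + 3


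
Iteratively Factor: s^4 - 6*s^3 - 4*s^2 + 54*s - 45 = (s - 1)*(s^3 - 5*s^2 - 9*s + 45) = (s - 5)*(s - 1)*(s^2 - 9) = (s - 5)*(s - 1)*(s + 3)*(s - 3)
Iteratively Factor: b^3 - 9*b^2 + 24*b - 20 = (b - 2)*(b^2 - 7*b + 10) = (b - 5)*(b - 2)*(b - 2)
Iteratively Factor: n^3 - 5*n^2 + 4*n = (n - 1)*(n^2 - 4*n) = n*(n - 1)*(n - 4)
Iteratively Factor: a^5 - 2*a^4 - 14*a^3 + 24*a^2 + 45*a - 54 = (a + 2)*(a^4 - 4*a^3 - 6*a^2 + 36*a - 27) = (a - 3)*(a + 2)*(a^3 - a^2 - 9*a + 9) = (a - 3)*(a + 2)*(a + 3)*(a^2 - 4*a + 3) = (a - 3)^2*(a + 2)*(a + 3)*(a - 1)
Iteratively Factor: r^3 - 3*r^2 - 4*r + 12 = (r + 2)*(r^2 - 5*r + 6) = (r - 2)*(r + 2)*(r - 3)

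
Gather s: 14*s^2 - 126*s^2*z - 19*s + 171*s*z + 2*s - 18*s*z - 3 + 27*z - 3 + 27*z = s^2*(14 - 126*z) + s*(153*z - 17) + 54*z - 6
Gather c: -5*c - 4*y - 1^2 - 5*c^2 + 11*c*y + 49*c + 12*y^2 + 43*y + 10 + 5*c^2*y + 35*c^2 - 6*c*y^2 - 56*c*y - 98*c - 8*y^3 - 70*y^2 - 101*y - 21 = c^2*(5*y + 30) + c*(-6*y^2 - 45*y - 54) - 8*y^3 - 58*y^2 - 62*y - 12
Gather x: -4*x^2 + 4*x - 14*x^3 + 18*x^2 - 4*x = -14*x^3 + 14*x^2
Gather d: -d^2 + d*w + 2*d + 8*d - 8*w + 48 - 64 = -d^2 + d*(w + 10) - 8*w - 16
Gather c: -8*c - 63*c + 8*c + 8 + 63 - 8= 63 - 63*c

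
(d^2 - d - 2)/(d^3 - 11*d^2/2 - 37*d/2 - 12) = 2*(d - 2)/(2*d^2 - 13*d - 24)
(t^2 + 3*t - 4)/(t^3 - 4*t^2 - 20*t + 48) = (t - 1)/(t^2 - 8*t + 12)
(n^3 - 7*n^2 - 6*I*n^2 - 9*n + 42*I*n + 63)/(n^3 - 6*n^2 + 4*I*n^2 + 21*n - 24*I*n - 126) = (n^2 - n*(7 + 3*I) + 21*I)/(n^2 + n*(-6 + 7*I) - 42*I)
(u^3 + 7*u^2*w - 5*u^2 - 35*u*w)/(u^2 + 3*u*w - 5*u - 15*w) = u*(u + 7*w)/(u + 3*w)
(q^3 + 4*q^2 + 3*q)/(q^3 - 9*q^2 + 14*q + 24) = q*(q + 3)/(q^2 - 10*q + 24)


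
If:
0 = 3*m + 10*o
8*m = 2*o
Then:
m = 0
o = 0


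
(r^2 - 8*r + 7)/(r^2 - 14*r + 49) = (r - 1)/(r - 7)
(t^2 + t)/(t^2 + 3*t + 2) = t/(t + 2)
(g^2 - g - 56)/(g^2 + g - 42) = (g - 8)/(g - 6)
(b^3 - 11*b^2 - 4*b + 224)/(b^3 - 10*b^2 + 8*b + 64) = (b^2 - 3*b - 28)/(b^2 - 2*b - 8)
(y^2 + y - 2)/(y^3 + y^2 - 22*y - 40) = (y - 1)/(y^2 - y - 20)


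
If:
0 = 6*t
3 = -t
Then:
No Solution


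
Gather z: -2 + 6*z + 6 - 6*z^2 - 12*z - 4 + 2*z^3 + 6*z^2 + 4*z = 2*z^3 - 2*z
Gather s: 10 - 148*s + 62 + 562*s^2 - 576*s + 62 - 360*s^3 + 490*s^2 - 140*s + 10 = -360*s^3 + 1052*s^2 - 864*s + 144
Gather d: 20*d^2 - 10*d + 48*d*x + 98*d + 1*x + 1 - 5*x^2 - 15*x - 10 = 20*d^2 + d*(48*x + 88) - 5*x^2 - 14*x - 9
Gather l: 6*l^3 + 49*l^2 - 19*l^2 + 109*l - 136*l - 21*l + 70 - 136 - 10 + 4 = 6*l^3 + 30*l^2 - 48*l - 72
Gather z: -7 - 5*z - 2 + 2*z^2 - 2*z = 2*z^2 - 7*z - 9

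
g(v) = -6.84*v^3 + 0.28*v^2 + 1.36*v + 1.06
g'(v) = -20.52*v^2 + 0.56*v + 1.36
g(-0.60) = 1.82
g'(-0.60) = -6.36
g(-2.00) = 54.18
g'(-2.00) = -81.84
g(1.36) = -13.78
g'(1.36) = -35.83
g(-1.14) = 10.01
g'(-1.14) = -25.95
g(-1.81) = 40.08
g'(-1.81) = -66.88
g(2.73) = -132.31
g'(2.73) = -150.04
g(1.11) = -6.44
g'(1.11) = -23.30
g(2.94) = -166.34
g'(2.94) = -174.36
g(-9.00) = 4997.86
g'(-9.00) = -1665.80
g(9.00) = -4950.38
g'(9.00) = -1655.72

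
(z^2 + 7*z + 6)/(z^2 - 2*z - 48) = (z + 1)/(z - 8)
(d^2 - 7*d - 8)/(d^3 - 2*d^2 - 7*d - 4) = (d - 8)/(d^2 - 3*d - 4)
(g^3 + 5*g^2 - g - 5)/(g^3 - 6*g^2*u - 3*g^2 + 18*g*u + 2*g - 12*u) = (-g^2 - 6*g - 5)/(-g^2 + 6*g*u + 2*g - 12*u)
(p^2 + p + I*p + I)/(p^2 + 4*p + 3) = (p + I)/(p + 3)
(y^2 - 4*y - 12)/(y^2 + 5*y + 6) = (y - 6)/(y + 3)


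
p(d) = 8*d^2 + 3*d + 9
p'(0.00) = 3.00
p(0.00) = 9.00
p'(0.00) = 3.00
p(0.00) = 9.00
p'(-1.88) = -27.08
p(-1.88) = 31.64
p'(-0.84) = -10.44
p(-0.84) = 12.12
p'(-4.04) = -61.64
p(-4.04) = 127.45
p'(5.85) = 96.60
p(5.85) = 300.33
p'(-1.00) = -13.00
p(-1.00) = 14.00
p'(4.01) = 67.16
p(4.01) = 149.67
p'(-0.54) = -5.64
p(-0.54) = 9.71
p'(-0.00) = 3.00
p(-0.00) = 9.00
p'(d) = 16*d + 3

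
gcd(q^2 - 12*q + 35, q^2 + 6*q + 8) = 1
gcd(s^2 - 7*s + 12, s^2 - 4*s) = s - 4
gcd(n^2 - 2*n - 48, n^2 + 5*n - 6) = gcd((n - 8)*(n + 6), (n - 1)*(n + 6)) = n + 6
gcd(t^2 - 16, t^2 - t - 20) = t + 4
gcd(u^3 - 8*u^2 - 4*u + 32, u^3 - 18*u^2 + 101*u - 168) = u - 8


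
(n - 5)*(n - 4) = n^2 - 9*n + 20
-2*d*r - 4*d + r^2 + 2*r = (-2*d + r)*(r + 2)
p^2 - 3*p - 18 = (p - 6)*(p + 3)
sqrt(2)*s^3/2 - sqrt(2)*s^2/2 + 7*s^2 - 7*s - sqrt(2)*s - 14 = (s - 2)*(s + 7*sqrt(2))*(sqrt(2)*s/2 + sqrt(2)/2)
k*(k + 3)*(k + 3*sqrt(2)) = k^3 + 3*k^2 + 3*sqrt(2)*k^2 + 9*sqrt(2)*k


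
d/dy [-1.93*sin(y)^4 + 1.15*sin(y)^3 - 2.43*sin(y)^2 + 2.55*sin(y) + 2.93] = (-7.72*sin(y)^3 + 3.45*sin(y)^2 - 4.86*sin(y) + 2.55)*cos(y)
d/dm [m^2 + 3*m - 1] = 2*m + 3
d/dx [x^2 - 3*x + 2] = 2*x - 3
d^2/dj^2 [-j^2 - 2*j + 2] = -2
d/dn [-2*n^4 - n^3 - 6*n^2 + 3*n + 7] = -8*n^3 - 3*n^2 - 12*n + 3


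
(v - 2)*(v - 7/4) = v^2 - 15*v/4 + 7/2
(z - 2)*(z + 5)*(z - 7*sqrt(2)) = z^3 - 7*sqrt(2)*z^2 + 3*z^2 - 21*sqrt(2)*z - 10*z + 70*sqrt(2)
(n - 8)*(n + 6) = n^2 - 2*n - 48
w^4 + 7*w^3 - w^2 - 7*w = w*(w - 1)*(w + 1)*(w + 7)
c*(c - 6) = c^2 - 6*c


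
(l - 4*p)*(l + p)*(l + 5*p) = l^3 + 2*l^2*p - 19*l*p^2 - 20*p^3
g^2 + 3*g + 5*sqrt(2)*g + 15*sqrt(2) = (g + 3)*(g + 5*sqrt(2))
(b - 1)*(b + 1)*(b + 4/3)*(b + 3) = b^4 + 13*b^3/3 + 3*b^2 - 13*b/3 - 4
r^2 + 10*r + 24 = (r + 4)*(r + 6)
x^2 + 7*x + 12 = (x + 3)*(x + 4)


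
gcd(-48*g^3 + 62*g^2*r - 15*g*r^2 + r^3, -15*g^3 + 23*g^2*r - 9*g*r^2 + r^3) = -g + r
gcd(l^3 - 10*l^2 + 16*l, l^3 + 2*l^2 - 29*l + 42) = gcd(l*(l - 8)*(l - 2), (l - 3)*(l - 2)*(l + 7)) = l - 2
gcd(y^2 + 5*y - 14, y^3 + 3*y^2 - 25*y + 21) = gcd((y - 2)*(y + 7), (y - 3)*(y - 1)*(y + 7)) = y + 7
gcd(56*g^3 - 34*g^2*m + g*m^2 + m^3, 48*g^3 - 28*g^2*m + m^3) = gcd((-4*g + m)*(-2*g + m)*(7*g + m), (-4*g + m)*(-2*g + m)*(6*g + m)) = 8*g^2 - 6*g*m + m^2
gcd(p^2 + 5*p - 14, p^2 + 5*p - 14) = p^2 + 5*p - 14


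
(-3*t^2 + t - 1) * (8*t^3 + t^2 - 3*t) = -24*t^5 + 5*t^4 + 2*t^3 - 4*t^2 + 3*t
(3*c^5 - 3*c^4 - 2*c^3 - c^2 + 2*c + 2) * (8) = 24*c^5 - 24*c^4 - 16*c^3 - 8*c^2 + 16*c + 16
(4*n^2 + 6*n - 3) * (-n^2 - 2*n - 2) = -4*n^4 - 14*n^3 - 17*n^2 - 6*n + 6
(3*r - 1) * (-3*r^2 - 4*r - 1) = -9*r^3 - 9*r^2 + r + 1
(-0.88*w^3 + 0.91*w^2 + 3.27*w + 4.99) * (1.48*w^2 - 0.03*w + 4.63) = -1.3024*w^5 + 1.3732*w^4 + 0.7379*w^3 + 11.5004*w^2 + 14.9904*w + 23.1037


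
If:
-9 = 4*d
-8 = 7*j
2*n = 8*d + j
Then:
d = -9/4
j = -8/7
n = -67/7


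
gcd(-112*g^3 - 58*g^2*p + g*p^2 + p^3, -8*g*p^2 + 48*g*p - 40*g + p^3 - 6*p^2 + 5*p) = -8*g + p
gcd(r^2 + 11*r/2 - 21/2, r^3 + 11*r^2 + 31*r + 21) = r + 7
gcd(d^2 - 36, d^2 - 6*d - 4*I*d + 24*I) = d - 6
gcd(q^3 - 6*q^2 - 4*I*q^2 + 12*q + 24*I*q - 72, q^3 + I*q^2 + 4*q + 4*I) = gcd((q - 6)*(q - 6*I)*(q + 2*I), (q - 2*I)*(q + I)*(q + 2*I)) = q + 2*I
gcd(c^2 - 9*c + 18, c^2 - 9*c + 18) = c^2 - 9*c + 18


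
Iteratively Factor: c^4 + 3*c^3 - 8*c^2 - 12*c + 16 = (c - 2)*(c^3 + 5*c^2 + 2*c - 8) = (c - 2)*(c + 2)*(c^2 + 3*c - 4) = (c - 2)*(c + 2)*(c + 4)*(c - 1)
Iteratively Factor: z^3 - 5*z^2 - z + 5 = (z + 1)*(z^2 - 6*z + 5) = (z - 5)*(z + 1)*(z - 1)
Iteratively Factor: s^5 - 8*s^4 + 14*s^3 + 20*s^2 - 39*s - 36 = (s + 1)*(s^4 - 9*s^3 + 23*s^2 - 3*s - 36) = (s + 1)^2*(s^3 - 10*s^2 + 33*s - 36) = (s - 3)*(s + 1)^2*(s^2 - 7*s + 12) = (s - 4)*(s - 3)*(s + 1)^2*(s - 3)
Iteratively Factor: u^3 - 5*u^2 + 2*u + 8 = (u - 4)*(u^2 - u - 2) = (u - 4)*(u + 1)*(u - 2)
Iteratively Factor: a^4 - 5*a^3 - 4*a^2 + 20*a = (a)*(a^3 - 5*a^2 - 4*a + 20) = a*(a - 5)*(a^2 - 4) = a*(a - 5)*(a + 2)*(a - 2)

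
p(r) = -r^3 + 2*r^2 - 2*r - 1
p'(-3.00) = -41.00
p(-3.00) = 50.00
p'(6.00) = -86.00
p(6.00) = -157.00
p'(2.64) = -12.35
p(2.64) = -10.74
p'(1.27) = -1.76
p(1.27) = -2.36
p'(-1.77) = -18.48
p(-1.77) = 14.35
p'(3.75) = -29.19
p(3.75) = -33.11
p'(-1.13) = -10.35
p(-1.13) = 5.26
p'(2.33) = -8.97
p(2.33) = -7.45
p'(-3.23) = -46.22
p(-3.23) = 60.02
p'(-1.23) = -11.46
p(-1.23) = 6.35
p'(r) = -3*r^2 + 4*r - 2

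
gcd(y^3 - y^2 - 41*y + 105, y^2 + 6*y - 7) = y + 7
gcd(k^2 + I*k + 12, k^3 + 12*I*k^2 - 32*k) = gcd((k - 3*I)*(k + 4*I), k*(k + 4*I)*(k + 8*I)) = k + 4*I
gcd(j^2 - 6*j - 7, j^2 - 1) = j + 1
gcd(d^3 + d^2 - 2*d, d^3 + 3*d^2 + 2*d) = d^2 + 2*d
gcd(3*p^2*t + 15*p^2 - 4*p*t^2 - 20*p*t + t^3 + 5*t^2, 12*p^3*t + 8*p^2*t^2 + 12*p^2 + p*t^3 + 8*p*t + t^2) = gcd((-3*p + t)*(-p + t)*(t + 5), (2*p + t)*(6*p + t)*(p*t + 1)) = 1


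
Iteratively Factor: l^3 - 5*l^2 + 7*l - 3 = (l - 1)*(l^2 - 4*l + 3) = (l - 3)*(l - 1)*(l - 1)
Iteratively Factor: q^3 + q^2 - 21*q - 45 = (q - 5)*(q^2 + 6*q + 9) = (q - 5)*(q + 3)*(q + 3)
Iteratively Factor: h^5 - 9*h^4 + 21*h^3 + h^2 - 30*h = (h - 2)*(h^4 - 7*h^3 + 7*h^2 + 15*h) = (h - 2)*(h + 1)*(h^3 - 8*h^2 + 15*h) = (h - 5)*(h - 2)*(h + 1)*(h^2 - 3*h) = (h - 5)*(h - 3)*(h - 2)*(h + 1)*(h)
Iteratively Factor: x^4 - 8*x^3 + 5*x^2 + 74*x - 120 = (x - 2)*(x^3 - 6*x^2 - 7*x + 60) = (x - 4)*(x - 2)*(x^2 - 2*x - 15) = (x - 5)*(x - 4)*(x - 2)*(x + 3)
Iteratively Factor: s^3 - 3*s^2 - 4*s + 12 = (s - 3)*(s^2 - 4) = (s - 3)*(s + 2)*(s - 2)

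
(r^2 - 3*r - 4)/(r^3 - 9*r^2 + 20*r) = (r + 1)/(r*(r - 5))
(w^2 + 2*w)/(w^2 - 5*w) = (w + 2)/(w - 5)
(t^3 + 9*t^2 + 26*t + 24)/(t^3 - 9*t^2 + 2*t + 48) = (t^2 + 7*t + 12)/(t^2 - 11*t + 24)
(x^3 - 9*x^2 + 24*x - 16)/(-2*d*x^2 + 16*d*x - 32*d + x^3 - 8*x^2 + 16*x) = (x - 1)/(-2*d + x)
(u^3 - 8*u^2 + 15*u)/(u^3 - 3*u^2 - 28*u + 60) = u*(u^2 - 8*u + 15)/(u^3 - 3*u^2 - 28*u + 60)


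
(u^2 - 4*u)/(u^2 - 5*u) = (u - 4)/(u - 5)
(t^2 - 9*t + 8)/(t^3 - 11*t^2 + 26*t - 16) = 1/(t - 2)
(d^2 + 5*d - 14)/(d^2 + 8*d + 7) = (d - 2)/(d + 1)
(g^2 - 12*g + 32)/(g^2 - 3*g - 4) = (g - 8)/(g + 1)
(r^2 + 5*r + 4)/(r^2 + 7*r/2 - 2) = 2*(r + 1)/(2*r - 1)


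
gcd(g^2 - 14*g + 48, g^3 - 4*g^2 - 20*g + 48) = g - 6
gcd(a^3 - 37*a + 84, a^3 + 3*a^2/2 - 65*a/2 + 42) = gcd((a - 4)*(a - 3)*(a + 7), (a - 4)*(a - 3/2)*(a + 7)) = a^2 + 3*a - 28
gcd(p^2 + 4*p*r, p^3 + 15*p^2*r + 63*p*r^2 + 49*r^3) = 1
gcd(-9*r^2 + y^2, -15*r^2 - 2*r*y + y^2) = 3*r + y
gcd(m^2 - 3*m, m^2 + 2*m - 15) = m - 3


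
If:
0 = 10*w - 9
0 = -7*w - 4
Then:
No Solution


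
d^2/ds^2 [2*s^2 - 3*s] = 4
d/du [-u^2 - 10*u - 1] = -2*u - 10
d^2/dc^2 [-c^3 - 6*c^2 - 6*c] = -6*c - 12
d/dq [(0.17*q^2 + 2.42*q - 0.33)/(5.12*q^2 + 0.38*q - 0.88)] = (-12.3258*q^2 + 3.08*q - 2.0042)/(26.2144*q^4 + 3.8912*q^3 - 8.8668*q^2 - 0.6688*q + 0.7744)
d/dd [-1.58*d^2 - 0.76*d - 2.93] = -3.16*d - 0.76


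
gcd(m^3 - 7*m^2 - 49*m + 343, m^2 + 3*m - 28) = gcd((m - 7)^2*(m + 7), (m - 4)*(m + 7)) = m + 7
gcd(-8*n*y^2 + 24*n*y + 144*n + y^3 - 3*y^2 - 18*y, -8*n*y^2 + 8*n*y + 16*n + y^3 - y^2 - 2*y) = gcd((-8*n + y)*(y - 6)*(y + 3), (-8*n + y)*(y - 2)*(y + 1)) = -8*n + y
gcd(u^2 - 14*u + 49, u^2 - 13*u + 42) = u - 7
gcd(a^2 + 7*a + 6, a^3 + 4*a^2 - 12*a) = a + 6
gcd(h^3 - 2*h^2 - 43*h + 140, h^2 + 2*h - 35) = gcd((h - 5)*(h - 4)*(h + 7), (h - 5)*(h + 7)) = h^2 + 2*h - 35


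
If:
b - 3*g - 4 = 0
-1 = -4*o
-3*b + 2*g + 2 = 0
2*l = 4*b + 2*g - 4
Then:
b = -2/7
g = -10/7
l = -4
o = 1/4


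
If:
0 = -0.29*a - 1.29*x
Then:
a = -4.44827586206897*x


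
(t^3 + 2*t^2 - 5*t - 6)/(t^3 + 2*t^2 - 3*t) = (t^2 - t - 2)/(t*(t - 1))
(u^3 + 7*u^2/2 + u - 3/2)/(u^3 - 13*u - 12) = (u - 1/2)/(u - 4)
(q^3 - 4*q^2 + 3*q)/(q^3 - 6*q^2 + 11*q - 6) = q/(q - 2)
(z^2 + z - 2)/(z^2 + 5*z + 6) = (z - 1)/(z + 3)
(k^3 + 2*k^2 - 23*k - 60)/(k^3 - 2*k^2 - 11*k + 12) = (k^2 - k - 20)/(k^2 - 5*k + 4)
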